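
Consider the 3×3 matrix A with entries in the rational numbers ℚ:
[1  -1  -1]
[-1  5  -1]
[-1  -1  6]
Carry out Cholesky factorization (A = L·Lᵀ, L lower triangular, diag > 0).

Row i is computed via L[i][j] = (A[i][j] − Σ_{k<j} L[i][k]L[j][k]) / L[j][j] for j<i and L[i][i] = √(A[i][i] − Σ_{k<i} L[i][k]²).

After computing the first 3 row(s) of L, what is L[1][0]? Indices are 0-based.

L[1][0] = -1

Step 1: L[0][0] = √(1) = 1.
  L[1][0] = (-1) / L[0][0] = -1.
Step 2: L[1][1] = √(4) = 2.
  L[2][0] = (-1) / L[0][0] = -1.
  L[2][1] = (-2) / L[1][1] = -1.
Step 3: L[2][2] = √(4) = 2.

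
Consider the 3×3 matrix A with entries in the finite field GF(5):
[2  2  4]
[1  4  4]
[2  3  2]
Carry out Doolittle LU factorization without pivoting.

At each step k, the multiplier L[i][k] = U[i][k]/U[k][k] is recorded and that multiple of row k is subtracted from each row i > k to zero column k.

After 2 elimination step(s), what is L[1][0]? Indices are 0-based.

L[1][0] = 3

k=0: U[0][0]=2
  eliminate (1,0): mult=3, new row 1: (0, 3, 2); set L[1][0]=3
  eliminate (2,0): mult=1, new row 2: (0, 1, 3); set L[2][0]=1
k=1: U[1][1]=3
  eliminate (2,1): mult=2, new row 2: (0, 0, 4); set L[2][1]=2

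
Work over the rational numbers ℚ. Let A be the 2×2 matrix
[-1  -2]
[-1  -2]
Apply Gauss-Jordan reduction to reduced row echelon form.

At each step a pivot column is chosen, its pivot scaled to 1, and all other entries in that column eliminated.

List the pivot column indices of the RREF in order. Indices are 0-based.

pivot(0,0)=-1: scale R0 → (1, 2)
  clear (1,0): R1 −= (-1)R0 → (0, 0)
col 1: no nonzero at/below row 1; advance.

pivot columns: 0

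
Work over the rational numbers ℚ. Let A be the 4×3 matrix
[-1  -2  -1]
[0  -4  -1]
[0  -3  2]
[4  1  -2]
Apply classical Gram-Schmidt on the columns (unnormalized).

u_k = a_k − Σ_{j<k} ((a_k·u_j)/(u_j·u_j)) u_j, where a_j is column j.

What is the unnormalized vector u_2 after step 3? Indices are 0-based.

u_2 = (-328/237, -221/237, 162/79, -82/237)

Step 1: u_0 = a_0 = (-1, 0, 0, 4).
Step 2: u_1 = a_1 − (6/17)·u_0 = (-28/17, -4, -3, -7/17).
Step 3: u_2 = a_2 − (-7/17)·u_0 − (4/237)·u_1 = (-328/237, -221/237, 162/79, -82/237).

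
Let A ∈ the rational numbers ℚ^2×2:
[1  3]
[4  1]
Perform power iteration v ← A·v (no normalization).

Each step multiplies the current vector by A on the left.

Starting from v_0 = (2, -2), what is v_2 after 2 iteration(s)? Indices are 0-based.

v_2 = (14, -10)

v_0 = (2, -2).
v_1 = A·v_0 = (-4, 6).
v_2 = A·v_1 = (14, -10).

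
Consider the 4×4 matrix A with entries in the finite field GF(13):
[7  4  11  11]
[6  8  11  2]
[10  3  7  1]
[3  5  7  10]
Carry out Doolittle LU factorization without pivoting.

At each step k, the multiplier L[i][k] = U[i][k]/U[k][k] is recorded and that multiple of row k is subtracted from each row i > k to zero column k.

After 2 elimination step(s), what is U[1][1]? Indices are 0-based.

k=0: U[0][0]=7
  eliminate (1,0): mult=12, new row 1: (0, 12, 9, 0); set L[1][0]=12
  eliminate (2,0): mult=7, new row 2: (0, 1, 8, 2); set L[2][0]=7
  eliminate (3,0): mult=6, new row 3: (0, 7, 6, 9); set L[3][0]=6
k=1: U[1][1]=12
  eliminate (2,1): mult=12, new row 2: (0, 0, 4, 2); set L[2][1]=12
  eliminate (3,1): mult=6, new row 3: (0, 0, 4, 9); set L[3][1]=6

U[1][1] = 12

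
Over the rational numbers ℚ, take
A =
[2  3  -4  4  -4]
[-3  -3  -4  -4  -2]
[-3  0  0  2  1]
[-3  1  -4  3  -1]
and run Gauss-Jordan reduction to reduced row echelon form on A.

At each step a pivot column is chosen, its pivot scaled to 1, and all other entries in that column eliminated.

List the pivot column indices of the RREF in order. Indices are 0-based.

pivot columns: 0, 1, 2, 3

[1] R0 /= 2  ⇒  (1, 3/2, -2, 2, -2)
     R1 -= -3·R0  ⇒  (0, 3/2, -10, 2, -8)
     R2 -= -3·R0  ⇒  (0, 9/2, -6, 8, -5)
     R3 -= -3·R0  ⇒  (0, 11/2, -10, 9, -7)
[2] R1 /= 3/2  ⇒  (0, 1, -20/3, 4/3, -16/3)
     R0 -= 3/2·R1  ⇒  (1, 0, 8, 0, 6)
     R2 -= 9/2·R1  ⇒  (0, 0, 24, 2, 19)
     R3 -= 11/2·R1  ⇒  (0, 0, 80/3, 5/3, 67/3)
[3] R2 /= 24  ⇒  (0, 0, 1, 1/12, 19/24)
     R0 -= 8·R2  ⇒  (1, 0, 0, -2/3, -1/3)
     R1 -= -20/3·R2  ⇒  (0, 1, 0, 17/9, -1/18)
     R3 -= 80/3·R2  ⇒  (0, 0, 0, -5/9, 11/9)
[4] R3 /= -5/9  ⇒  (0, 0, 0, 1, -11/5)
     R0 -= -2/3·R3  ⇒  (1, 0, 0, 0, -9/5)
     R1 -= 17/9·R3  ⇒  (0, 1, 0, 0, 41/10)
     R2 -= 1/12·R3  ⇒  (0, 0, 1, 0, 39/40)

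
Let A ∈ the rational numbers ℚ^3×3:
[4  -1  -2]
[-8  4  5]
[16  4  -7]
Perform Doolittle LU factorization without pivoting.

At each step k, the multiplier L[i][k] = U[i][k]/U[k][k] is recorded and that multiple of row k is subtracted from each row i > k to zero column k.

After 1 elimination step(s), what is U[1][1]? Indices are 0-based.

k=0: U[0][0]=4
  eliminate (1,0): mult=-2, new row 1: (0, 2, 1); set L[1][0]=-2
  eliminate (2,0): mult=4, new row 2: (0, 8, 1); set L[2][0]=4

U[1][1] = 2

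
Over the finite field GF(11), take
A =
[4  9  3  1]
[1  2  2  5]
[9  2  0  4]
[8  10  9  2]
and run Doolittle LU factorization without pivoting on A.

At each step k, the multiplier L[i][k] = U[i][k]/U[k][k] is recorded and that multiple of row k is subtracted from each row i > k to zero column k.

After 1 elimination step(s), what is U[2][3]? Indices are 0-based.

U[2][3] = 10

[col 0] pivot 4
  R1 -= 3*R0 → (0, 8, 4, 2)  (L[1][0] := 3)
  R2 -= 5*R0 → (0, 1, 7, 10)  (L[2][0] := 5)
  R3 -= 2*R0 → (0, 3, 3, 0)  (L[3][0] := 2)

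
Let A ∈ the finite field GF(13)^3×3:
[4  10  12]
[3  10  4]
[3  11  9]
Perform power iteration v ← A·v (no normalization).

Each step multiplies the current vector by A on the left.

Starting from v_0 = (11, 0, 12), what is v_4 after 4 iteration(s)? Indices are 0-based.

v_0 = (11, 0, 12).
v_1 = A·v_0 = (6, 3, 11).
v_2 = A·v_1 = (4, 1, 7).
v_3 = A·v_2 = (6, 11, 8).
v_4 = A·v_3 = (9, 4, 3).

v_4 = (9, 4, 3)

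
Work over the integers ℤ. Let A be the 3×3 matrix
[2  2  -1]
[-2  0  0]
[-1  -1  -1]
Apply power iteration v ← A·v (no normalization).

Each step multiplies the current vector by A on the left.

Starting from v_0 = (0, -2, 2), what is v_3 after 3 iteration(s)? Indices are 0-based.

v_3 = (-6, 24, -6)

v_0 = (0, -2, 2).
v_1 = A·v_0 = (-6, 0, 0).
v_2 = A·v_1 = (-12, 12, 6).
v_3 = A·v_2 = (-6, 24, -6).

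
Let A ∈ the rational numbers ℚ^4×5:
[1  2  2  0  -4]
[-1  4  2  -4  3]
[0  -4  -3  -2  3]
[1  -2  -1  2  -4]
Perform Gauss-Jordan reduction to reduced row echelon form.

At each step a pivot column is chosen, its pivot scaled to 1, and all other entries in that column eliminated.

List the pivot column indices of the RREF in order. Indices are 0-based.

pivot columns: 0, 1, 2, 3

[1] R0 /= 1  ⇒  (1, 2, 2, 0, -4)
     R1 -= -1·R0  ⇒  (0, 6, 4, -4, -1)
     R3 -= 1·R0  ⇒  (0, -4, -3, 2, 0)
[2] R1 /= 6  ⇒  (0, 1, 2/3, -2/3, -1/6)
     R0 -= 2·R1  ⇒  (1, 0, 2/3, 4/3, -11/3)
     R2 -= -4·R1  ⇒  (0, 0, -1/3, -14/3, 7/3)
     R3 -= -4·R1  ⇒  (0, 0, -1/3, -2/3, -2/3)
[3] R2 /= -1/3  ⇒  (0, 0, 1, 14, -7)
     R0 -= 2/3·R2  ⇒  (1, 0, 0, -8, 1)
     R1 -= 2/3·R2  ⇒  (0, 1, 0, -10, 9/2)
     R3 -= -1/3·R2  ⇒  (0, 0, 0, 4, -3)
[4] R3 /= 4  ⇒  (0, 0, 0, 1, -3/4)
     R0 -= -8·R3  ⇒  (1, 0, 0, 0, -5)
     R1 -= -10·R3  ⇒  (0, 1, 0, 0, -3)
     R2 -= 14·R3  ⇒  (0, 0, 1, 0, 7/2)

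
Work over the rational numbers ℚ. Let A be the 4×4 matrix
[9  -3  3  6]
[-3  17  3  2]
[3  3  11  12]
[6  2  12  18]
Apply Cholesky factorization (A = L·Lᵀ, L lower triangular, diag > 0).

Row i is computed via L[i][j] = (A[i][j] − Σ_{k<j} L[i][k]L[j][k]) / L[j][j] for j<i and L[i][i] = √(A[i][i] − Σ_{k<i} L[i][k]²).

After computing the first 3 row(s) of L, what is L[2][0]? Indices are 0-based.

L[2][0] = 1

Step 1: L[0][0] = √(9) = 3.
  L[1][0] = (-3) / L[0][0] = -1.
Step 2: L[1][1] = √(16) = 4.
  L[2][0] = (3) / L[0][0] = 1.
  L[2][1] = (4) / L[1][1] = 1.
Step 3: L[2][2] = √(9) = 3.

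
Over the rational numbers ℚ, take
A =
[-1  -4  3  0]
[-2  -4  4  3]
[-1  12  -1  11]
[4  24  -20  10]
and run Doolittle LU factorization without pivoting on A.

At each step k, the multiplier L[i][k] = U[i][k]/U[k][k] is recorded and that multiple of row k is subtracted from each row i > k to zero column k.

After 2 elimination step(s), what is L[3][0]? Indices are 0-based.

L[3][0] = -4

Step 1: pivot at (0,0) is -1.
  row1 ← row1 − (2)·row0  ⇒  L[1][0]=2, U row1=(0, 4, -2, 3)
  row2 ← row2 − (1)·row0  ⇒  L[2][0]=1, U row2=(0, 16, -4, 11)
  row3 ← row3 − (-4)·row0  ⇒  L[3][0]=-4, U row3=(0, 8, -8, 10)
Step 2: pivot at (1,1) is 4.
  row2 ← row2 − (4)·row1  ⇒  L[2][1]=4, U row2=(0, 0, 4, -1)
  row3 ← row3 − (2)·row1  ⇒  L[3][1]=2, U row3=(0, 0, -4, 4)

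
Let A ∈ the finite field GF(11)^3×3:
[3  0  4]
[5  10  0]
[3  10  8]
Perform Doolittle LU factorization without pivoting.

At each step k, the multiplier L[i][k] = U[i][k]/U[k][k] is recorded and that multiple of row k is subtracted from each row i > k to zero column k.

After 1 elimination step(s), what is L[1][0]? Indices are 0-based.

L[1][0] = 9

Step 1: pivot at (0,0) is 3.
  row1 ← row1 − (9)·row0  ⇒  L[1][0]=9, U row1=(0, 10, 8)
  row2 ← row2 − (1)·row0  ⇒  L[2][0]=1, U row2=(0, 10, 4)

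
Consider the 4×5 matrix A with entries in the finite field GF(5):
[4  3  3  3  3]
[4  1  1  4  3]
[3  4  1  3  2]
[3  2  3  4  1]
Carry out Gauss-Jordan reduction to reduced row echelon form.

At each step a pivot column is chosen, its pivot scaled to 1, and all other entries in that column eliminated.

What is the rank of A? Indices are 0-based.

rank = 4

pivot(0,0)=4: scale R0 → (1, 2, 2, 2, 2)
  clear (1,0): R1 −= (4)R0 → (0, 3, 3, 1, 0)
  clear (2,0): R2 −= (3)R0 → (0, 3, 0, 2, 1)
  clear (3,0): R3 −= (3)R0 → (0, 1, 2, 3, 0)
pivot(1,1)=3: scale R1 → (0, 1, 1, 2, 0)
  clear (0,1): R0 −= (2)R1 → (1, 0, 0, 3, 2)
  clear (2,1): R2 −= (3)R1 → (0, 0, 2, 1, 1)
  clear (3,1): R3 −= (1)R1 → (0, 0, 1, 1, 0)
pivot(2,2)=2: scale R2 → (0, 0, 1, 3, 3)
  clear (1,2): R1 −= (1)R2 → (0, 1, 0, 4, 2)
  clear (3,2): R3 −= (1)R2 → (0, 0, 0, 3, 2)
pivot(3,3)=3: scale R3 → (0, 0, 0, 1, 4)
  clear (0,3): R0 −= (3)R3 → (1, 0, 0, 0, 0)
  clear (1,3): R1 −= (4)R3 → (0, 1, 0, 0, 1)
  clear (2,3): R2 −= (3)R3 → (0, 0, 1, 0, 1)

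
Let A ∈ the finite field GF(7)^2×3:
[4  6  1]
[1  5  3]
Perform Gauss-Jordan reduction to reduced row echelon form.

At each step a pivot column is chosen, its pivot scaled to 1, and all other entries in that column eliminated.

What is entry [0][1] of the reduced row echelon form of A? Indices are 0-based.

M[0][1] = 5

step 1: normalize row 0 (÷4) = (1, 5, 2)
  row 1: subtract 1×row0 = (0, 0, 1)
skip col 1 (zero from row 1)
step 2: normalize row 1 (÷1) = (0, 0, 1)
  row 0: subtract 2×row1 = (1, 5, 0)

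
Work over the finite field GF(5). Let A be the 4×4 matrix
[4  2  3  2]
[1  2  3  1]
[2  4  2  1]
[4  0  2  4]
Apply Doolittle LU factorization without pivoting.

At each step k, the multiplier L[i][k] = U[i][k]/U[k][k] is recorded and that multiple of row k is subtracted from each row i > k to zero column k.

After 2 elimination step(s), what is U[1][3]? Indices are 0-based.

U[1][3] = 3

Step 1: pivot at (0,0) is 4.
  row1 ← row1 − (4)·row0  ⇒  L[1][0]=4, U row1=(0, 4, 1, 3)
  row2 ← row2 − (3)·row0  ⇒  L[2][0]=3, U row2=(0, 3, 3, 0)
  row3 ← row3 − (1)·row0  ⇒  L[3][0]=1, U row3=(0, 3, 4, 2)
Step 2: pivot at (1,1) is 4.
  row2 ← row2 − (2)·row1  ⇒  L[2][1]=2, U row2=(0, 0, 1, 4)
  row3 ← row3 − (2)·row1  ⇒  L[3][1]=2, U row3=(0, 0, 2, 1)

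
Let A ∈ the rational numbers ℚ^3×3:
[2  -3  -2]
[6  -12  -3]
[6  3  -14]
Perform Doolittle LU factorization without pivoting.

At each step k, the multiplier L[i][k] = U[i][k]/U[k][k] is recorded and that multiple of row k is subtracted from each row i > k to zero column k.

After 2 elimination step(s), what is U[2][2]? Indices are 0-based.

U[2][2] = 4

[col 0] pivot 2
  R1 -= 3*R0 → (0, -3, 3)  (L[1][0] := 3)
  R2 -= 3*R0 → (0, 12, -8)  (L[2][0] := 3)
[col 1] pivot -3
  R2 -= -4*R1 → (0, 0, 4)  (L[2][1] := -4)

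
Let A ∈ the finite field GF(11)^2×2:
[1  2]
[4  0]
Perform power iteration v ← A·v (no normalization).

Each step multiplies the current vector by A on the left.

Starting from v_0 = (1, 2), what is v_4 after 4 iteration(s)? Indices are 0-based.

v_0 = (1, 2).
v_1 = A·v_0 = (5, 4).
v_2 = A·v_1 = (2, 9).
v_3 = A·v_2 = (9, 8).
v_4 = A·v_3 = (3, 3).

v_4 = (3, 3)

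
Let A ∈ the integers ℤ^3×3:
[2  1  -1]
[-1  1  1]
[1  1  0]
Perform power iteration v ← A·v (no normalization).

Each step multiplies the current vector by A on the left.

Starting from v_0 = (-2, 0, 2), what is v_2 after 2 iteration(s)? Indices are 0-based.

v_0 = (-2, 0, 2).
v_1 = A·v_0 = (-6, 4, -2).
v_2 = A·v_1 = (-6, 8, -2).

v_2 = (-6, 8, -2)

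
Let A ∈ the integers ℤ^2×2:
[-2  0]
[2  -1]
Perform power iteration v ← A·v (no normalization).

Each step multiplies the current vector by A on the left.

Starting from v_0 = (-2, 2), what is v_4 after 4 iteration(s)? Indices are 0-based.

v_0 = (-2, 2).
v_1 = A·v_0 = (4, -6).
v_2 = A·v_1 = (-8, 14).
v_3 = A·v_2 = (16, -30).
v_4 = A·v_3 = (-32, 62).

v_4 = (-32, 62)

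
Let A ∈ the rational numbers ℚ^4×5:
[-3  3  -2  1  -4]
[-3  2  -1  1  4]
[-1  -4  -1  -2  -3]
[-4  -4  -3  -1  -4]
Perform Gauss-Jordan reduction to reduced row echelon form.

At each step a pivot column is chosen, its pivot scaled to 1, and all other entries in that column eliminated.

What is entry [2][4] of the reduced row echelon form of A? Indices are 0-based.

pivot(0,0)=-3: scale R0 → (1, -1, 2/3, -1/3, 4/3)
  clear (1,0): R1 −= (-3)R0 → (0, -1, 1, 0, 8)
  clear (2,0): R2 −= (-1)R0 → (0, -5, -1/3, -7/3, -5/3)
  clear (3,0): R3 −= (-4)R0 → (0, -8, -1/3, -7/3, 4/3)
pivot(1,1)=-1: scale R1 → (0, 1, -1, 0, -8)
  clear (0,1): R0 −= (-1)R1 → (1, 0, -1/3, -1/3, -20/3)
  clear (2,1): R2 −= (-5)R1 → (0, 0, -16/3, -7/3, -125/3)
  clear (3,1): R3 −= (-8)R1 → (0, 0, -25/3, -7/3, -188/3)
pivot(2,2)=-16/3: scale R2 → (0, 0, 1, 7/16, 125/16)
  clear (0,2): R0 −= (-1/3)R2 → (1, 0, 0, -3/16, -65/16)
  clear (1,2): R1 −= (-1)R2 → (0, 1, 0, 7/16, -3/16)
  clear (3,2): R3 −= (-25/3)R2 → (0, 0, 0, 21/16, 39/16)
pivot(3,3)=21/16: scale R3 → (0, 0, 0, 1, 13/7)
  clear (0,3): R0 −= (-3/16)R3 → (1, 0, 0, 0, -26/7)
  clear (1,3): R1 −= (7/16)R3 → (0, 1, 0, 0, -1)
  clear (2,3): R2 −= (7/16)R3 → (0, 0, 1, 0, 7)

M[2][4] = 7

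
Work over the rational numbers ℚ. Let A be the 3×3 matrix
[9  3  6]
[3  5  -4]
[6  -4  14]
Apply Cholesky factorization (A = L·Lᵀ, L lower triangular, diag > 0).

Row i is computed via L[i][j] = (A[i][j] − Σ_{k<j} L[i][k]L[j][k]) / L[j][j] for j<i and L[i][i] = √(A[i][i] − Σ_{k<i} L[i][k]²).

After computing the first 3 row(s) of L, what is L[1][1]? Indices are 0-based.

L[1][1] = 2

Step 1: L[0][0] = √(9) = 3.
  L[1][0] = (3) / L[0][0] = 1.
Step 2: L[1][1] = √(4) = 2.
  L[2][0] = (6) / L[0][0] = 2.
  L[2][1] = (-6) / L[1][1] = -3.
Step 3: L[2][2] = √(1) = 1.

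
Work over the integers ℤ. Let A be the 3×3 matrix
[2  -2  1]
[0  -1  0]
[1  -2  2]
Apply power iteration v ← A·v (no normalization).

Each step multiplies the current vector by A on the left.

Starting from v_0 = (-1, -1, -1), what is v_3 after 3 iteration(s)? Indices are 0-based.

v_3 = (-13, 1, -13)

v_0 = (-1, -1, -1).
v_1 = A·v_0 = (-1, 1, -1).
v_2 = A·v_1 = (-5, -1, -5).
v_3 = A·v_2 = (-13, 1, -13).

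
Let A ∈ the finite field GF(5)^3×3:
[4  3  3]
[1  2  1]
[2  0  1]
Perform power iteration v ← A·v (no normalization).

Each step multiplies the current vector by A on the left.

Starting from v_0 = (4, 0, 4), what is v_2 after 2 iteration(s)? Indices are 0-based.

v_0 = (4, 0, 4).
v_1 = A·v_0 = (3, 3, 2).
v_2 = A·v_1 = (2, 1, 3).

v_2 = (2, 1, 3)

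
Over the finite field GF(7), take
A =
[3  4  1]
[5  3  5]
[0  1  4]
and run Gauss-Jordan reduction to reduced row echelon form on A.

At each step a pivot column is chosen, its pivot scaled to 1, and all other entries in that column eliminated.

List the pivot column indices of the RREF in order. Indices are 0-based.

pivot columns: 0, 1, 2

step 1: normalize row 0 (÷3) = (1, 6, 5)
  row 1: subtract 5×row0 = (0, 1, 1)
step 2: normalize row 1 (÷1) = (0, 1, 1)
  row 0: subtract 6×row1 = (1, 0, 6)
  row 2: subtract 1×row1 = (0, 0, 3)
step 3: normalize row 2 (÷3) = (0, 0, 1)
  row 0: subtract 6×row2 = (1, 0, 0)
  row 1: subtract 1×row2 = (0, 1, 0)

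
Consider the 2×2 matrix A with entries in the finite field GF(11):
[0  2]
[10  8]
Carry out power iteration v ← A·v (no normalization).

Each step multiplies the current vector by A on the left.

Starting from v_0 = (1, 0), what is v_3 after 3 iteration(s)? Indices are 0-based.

v_3 = (6, 4)

v_0 = (1, 0).
v_1 = A·v_0 = (0, 10).
v_2 = A·v_1 = (9, 3).
v_3 = A·v_2 = (6, 4).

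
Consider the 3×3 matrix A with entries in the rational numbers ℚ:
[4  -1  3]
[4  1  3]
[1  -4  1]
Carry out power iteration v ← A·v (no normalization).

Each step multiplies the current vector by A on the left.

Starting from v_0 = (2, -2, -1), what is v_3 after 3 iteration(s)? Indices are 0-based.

v_3 = (162, 278, -176)

v_0 = (2, -2, -1).
v_1 = A·v_0 = (7, 3, 9).
v_2 = A·v_1 = (52, 58, 4).
v_3 = A·v_2 = (162, 278, -176).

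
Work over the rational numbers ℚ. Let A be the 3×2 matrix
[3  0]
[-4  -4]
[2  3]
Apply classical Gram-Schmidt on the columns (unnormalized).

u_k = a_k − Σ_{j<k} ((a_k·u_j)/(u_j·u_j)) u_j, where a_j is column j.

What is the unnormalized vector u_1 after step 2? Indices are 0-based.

u_1 = (-66/29, -28/29, 43/29)

Step 1: u_0 = a_0 = (3, -4, 2).
Step 2: u_1 = a_1 − (22/29)·u_0 = (-66/29, -28/29, 43/29).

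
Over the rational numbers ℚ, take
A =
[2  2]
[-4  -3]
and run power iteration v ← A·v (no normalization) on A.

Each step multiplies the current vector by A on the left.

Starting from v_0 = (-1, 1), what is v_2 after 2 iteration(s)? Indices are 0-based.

v_2 = (2, -3)

v_0 = (-1, 1).
v_1 = A·v_0 = (0, 1).
v_2 = A·v_1 = (2, -3).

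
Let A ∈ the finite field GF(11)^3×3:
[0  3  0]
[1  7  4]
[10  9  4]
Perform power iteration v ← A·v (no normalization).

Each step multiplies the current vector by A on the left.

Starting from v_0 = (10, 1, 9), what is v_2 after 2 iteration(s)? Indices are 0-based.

v_2 = (5, 8, 9)

v_0 = (10, 1, 9).
v_1 = A·v_0 = (3, 9, 2).
v_2 = A·v_1 = (5, 8, 9).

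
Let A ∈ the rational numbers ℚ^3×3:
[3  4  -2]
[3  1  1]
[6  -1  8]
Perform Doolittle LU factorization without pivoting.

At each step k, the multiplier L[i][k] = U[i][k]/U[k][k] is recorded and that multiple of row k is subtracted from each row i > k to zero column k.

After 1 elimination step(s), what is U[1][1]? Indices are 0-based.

U[1][1] = -3

[col 0] pivot 3
  R1 -= 1*R0 → (0, -3, 3)  (L[1][0] := 1)
  R2 -= 2*R0 → (0, -9, 12)  (L[2][0] := 2)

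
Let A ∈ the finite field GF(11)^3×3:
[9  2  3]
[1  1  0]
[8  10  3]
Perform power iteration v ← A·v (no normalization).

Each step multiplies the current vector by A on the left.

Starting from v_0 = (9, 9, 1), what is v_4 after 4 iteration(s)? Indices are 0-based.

v_0 = (9, 9, 1).
v_1 = A·v_0 = (3, 7, 0).
v_2 = A·v_1 = (8, 10, 6).
v_3 = A·v_2 = (0, 7, 6).
v_4 = A·v_3 = (10, 7, 0).

v_4 = (10, 7, 0)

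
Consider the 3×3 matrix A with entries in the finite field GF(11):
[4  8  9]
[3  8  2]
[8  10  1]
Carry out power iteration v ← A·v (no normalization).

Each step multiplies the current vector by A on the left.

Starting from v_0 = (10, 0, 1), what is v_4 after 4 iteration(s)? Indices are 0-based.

v_0 = (10, 0, 1).
v_1 = A·v_0 = (5, 10, 4).
v_2 = A·v_1 = (4, 4, 1).
v_3 = A·v_2 = (2, 2, 7).
v_4 = A·v_3 = (10, 3, 10).

v_4 = (10, 3, 10)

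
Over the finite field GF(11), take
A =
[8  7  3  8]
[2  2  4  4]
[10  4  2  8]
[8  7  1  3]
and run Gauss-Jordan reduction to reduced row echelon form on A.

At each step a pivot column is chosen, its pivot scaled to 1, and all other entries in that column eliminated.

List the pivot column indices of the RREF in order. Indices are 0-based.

pivot columns: 0, 1, 2, 3

step 1: normalize row 0 (÷8) = (1, 5, 10, 1)
  row 1: subtract 2×row0 = (0, 3, 6, 2)
  row 2: subtract 10×row0 = (0, 9, 1, 9)
  row 3: subtract 8×row0 = (0, 0, 9, 6)
step 2: normalize row 1 (÷3) = (0, 1, 2, 8)
  row 0: subtract 5×row1 = (1, 0, 0, 5)
  row 2: subtract 9×row1 = (0, 0, 5, 3)
step 3: normalize row 2 (÷5) = (0, 0, 1, 5)
  row 1: subtract 2×row2 = (0, 1, 0, 9)
  row 3: subtract 9×row2 = (0, 0, 0, 5)
step 4: normalize row 3 (÷5) = (0, 0, 0, 1)
  row 0: subtract 5×row3 = (1, 0, 0, 0)
  row 1: subtract 9×row3 = (0, 1, 0, 0)
  row 2: subtract 5×row3 = (0, 0, 1, 0)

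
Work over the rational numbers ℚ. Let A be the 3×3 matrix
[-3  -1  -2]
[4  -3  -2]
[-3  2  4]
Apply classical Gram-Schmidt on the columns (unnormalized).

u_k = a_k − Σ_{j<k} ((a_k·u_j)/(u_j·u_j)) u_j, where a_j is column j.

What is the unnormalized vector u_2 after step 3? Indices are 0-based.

u_2 = (-36/251, 324/251, 468/251)

Step 1: u_0 = a_0 = (-3, 4, -3).
Step 2: u_1 = a_1 − (-15/34)·u_0 = (-79/34, -21/17, 23/34).
Step 3: u_2 = a_2 − (-7/17)·u_0 − (334/251)·u_1 = (-36/251, 324/251, 468/251).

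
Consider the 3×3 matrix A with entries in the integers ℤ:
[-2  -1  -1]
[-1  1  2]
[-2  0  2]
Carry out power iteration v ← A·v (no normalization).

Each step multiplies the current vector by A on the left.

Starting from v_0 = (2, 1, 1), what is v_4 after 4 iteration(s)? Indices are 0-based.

v_4 = (78, 23, 54)

v_0 = (2, 1, 1).
v_1 = A·v_0 = (-6, 1, -2).
v_2 = A·v_1 = (13, 3, 8).
v_3 = A·v_2 = (-37, 6, -10).
v_4 = A·v_3 = (78, 23, 54).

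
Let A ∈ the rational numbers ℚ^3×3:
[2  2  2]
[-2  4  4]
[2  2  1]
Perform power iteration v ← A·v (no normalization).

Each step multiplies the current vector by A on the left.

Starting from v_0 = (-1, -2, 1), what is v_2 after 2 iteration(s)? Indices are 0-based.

v_0 = (-1, -2, 1).
v_1 = A·v_0 = (-4, -2, -5).
v_2 = A·v_1 = (-22, -20, -17).

v_2 = (-22, -20, -17)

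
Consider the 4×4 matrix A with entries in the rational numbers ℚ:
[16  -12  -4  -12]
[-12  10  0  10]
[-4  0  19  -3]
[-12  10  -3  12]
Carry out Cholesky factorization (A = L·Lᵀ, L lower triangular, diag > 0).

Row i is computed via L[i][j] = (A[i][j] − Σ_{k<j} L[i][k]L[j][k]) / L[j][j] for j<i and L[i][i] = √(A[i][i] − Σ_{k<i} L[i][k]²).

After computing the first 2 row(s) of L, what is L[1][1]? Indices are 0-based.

Step 1: L[0][0] = √(16) = 4.
  L[1][0] = (-12) / L[0][0] = -3.
Step 2: L[1][1] = √(1) = 1.

L[1][1] = 1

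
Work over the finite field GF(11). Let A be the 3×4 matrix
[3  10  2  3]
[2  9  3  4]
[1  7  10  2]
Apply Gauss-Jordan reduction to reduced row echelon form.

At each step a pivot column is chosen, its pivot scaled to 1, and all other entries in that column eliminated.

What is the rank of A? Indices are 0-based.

step 1: normalize row 0 (÷3) = (1, 7, 8, 1)
  row 1: subtract 2×row0 = (0, 6, 9, 2)
  row 2: subtract 1×row0 = (0, 0, 2, 1)
step 2: normalize row 1 (÷6) = (0, 1, 7, 4)
  row 0: subtract 7×row1 = (1, 0, 3, 6)
step 3: normalize row 2 (÷2) = (0, 0, 1, 6)
  row 0: subtract 3×row2 = (1, 0, 0, 10)
  row 1: subtract 7×row2 = (0, 1, 0, 6)

rank = 3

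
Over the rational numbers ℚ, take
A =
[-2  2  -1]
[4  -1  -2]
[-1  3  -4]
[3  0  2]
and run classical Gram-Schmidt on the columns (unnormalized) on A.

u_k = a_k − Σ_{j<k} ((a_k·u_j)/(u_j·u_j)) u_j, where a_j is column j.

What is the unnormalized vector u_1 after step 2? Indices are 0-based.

Step 1: u_0 = a_0 = (-2, 4, -1, 3).
Step 2: u_1 = a_1 − (-11/30)·u_0 = (19/15, 7/15, 79/30, 11/10).

u_1 = (19/15, 7/15, 79/30, 11/10)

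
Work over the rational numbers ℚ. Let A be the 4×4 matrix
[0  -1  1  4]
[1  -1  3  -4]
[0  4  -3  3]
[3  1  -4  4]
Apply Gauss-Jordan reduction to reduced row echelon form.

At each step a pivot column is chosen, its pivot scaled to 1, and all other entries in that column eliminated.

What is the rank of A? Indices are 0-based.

[1] R0 <-> R1
[1] R0 /= 1  ⇒  (1, -1, 3, -4)
     R3 -= 3·R0  ⇒  (0, 4, -13, 16)
[2] R1 /= -1  ⇒  (0, 1, -1, -4)
     R0 -= -1·R1  ⇒  (1, 0, 2, -8)
     R2 -= 4·R1  ⇒  (0, 0, 1, 19)
     R3 -= 4·R1  ⇒  (0, 0, -9, 32)
[3] R2 /= 1  ⇒  (0, 0, 1, 19)
     R0 -= 2·R2  ⇒  (1, 0, 0, -46)
     R1 -= -1·R2  ⇒  (0, 1, 0, 15)
     R3 -= -9·R2  ⇒  (0, 0, 0, 203)
[4] R3 /= 203  ⇒  (0, 0, 0, 1)
     R0 -= -46·R3  ⇒  (1, 0, 0, 0)
     R1 -= 15·R3  ⇒  (0, 1, 0, 0)
     R2 -= 19·R3  ⇒  (0, 0, 1, 0)

rank = 4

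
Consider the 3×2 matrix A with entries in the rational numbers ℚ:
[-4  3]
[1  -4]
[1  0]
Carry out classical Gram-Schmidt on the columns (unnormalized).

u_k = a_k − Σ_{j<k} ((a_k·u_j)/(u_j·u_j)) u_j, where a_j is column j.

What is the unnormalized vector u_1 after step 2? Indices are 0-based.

u_1 = (-5/9, -28/9, 8/9)

Step 1: u_0 = a_0 = (-4, 1, 1).
Step 2: u_1 = a_1 − (-8/9)·u_0 = (-5/9, -28/9, 8/9).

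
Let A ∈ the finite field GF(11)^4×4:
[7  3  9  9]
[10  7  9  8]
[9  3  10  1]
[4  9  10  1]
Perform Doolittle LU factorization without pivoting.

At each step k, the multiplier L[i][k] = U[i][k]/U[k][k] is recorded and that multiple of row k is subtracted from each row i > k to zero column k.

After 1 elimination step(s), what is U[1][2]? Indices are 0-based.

U[1][2] = 4

Step 1: pivot at (0,0) is 7.
  row1 ← row1 − (3)·row0  ⇒  L[1][0]=3, U row1=(0, 9, 4, 3)
  row2 ← row2 − (6)·row0  ⇒  L[2][0]=6, U row2=(0, 7, 0, 2)
  row3 ← row3 − (10)·row0  ⇒  L[3][0]=10, U row3=(0, 1, 8, 10)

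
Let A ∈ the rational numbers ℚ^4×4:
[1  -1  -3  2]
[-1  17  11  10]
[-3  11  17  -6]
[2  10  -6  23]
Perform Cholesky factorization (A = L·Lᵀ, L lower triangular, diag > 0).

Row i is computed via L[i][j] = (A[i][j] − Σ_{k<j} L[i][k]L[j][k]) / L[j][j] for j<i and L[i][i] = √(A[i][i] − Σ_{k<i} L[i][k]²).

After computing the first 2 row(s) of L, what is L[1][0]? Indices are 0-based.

L[1][0] = -1

Step 1: L[0][0] = √(1) = 1.
  L[1][0] = (-1) / L[0][0] = -1.
Step 2: L[1][1] = √(16) = 4.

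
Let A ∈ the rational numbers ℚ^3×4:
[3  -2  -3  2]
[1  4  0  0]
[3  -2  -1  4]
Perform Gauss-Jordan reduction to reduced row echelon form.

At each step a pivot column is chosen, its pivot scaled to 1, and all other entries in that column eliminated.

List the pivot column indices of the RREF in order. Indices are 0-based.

step 1: normalize row 0 (÷3) = (1, -2/3, -1, 2/3)
  row 1: subtract 1×row0 = (0, 14/3, 1, -2/3)
  row 2: subtract 3×row0 = (0, 0, 2, 2)
step 2: normalize row 1 (÷14/3) = (0, 1, 3/14, -1/7)
  row 0: subtract -2/3×row1 = (1, 0, -6/7, 4/7)
step 3: normalize row 2 (÷2) = (0, 0, 1, 1)
  row 0: subtract -6/7×row2 = (1, 0, 0, 10/7)
  row 1: subtract 3/14×row2 = (0, 1, 0, -5/14)

pivot columns: 0, 1, 2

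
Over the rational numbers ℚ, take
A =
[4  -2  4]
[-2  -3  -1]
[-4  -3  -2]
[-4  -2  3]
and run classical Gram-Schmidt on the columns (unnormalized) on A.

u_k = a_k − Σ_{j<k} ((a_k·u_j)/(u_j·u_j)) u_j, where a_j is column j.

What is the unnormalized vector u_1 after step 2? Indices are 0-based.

u_1 = (-44/13, -30/13, -21/13, -8/13)

Step 1: u_0 = a_0 = (4, -2, -4, -4).
Step 2: u_1 = a_1 − (9/26)·u_0 = (-44/13, -30/13, -21/13, -8/13).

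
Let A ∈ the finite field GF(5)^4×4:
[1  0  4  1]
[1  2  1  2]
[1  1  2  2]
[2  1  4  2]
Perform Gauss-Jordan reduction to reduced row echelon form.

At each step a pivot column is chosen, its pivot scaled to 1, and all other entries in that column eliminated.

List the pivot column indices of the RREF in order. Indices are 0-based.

[1] R0 /= 1  ⇒  (1, 0, 4, 1)
     R1 -= 1·R0  ⇒  (0, 2, 2, 1)
     R2 -= 1·R0  ⇒  (0, 1, 3, 1)
     R3 -= 2·R0  ⇒  (0, 1, 1, 0)
[2] R1 /= 2  ⇒  (0, 1, 1, 3)
     R2 -= 1·R1  ⇒  (0, 0, 2, 3)
     R3 -= 1·R1  ⇒  (0, 0, 0, 2)
[3] R2 /= 2  ⇒  (0, 0, 1, 4)
     R0 -= 4·R2  ⇒  (1, 0, 0, 0)
     R1 -= 1·R2  ⇒  (0, 1, 0, 4)
[4] R3 /= 2  ⇒  (0, 0, 0, 1)
     R1 -= 4·R3  ⇒  (0, 1, 0, 0)
     R2 -= 4·R3  ⇒  (0, 0, 1, 0)

pivot columns: 0, 1, 2, 3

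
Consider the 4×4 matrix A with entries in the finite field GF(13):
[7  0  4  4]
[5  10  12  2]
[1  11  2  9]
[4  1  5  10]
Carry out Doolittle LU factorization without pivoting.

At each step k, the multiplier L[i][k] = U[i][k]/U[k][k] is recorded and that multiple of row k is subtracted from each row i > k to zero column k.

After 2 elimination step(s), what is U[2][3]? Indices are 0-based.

Step 1: pivot at (0,0) is 7.
  row1 ← row1 − (10)·row0  ⇒  L[1][0]=10, U row1=(0, 10, 11, 1)
  row2 ← row2 − (2)·row0  ⇒  L[2][0]=2, U row2=(0, 11, 7, 1)
  row3 ← row3 − (8)·row0  ⇒  L[3][0]=8, U row3=(0, 1, 12, 4)
Step 2: pivot at (1,1) is 10.
  row2 ← row2 − (5)·row1  ⇒  L[2][1]=5, U row2=(0, 0, 4, 9)
  row3 ← row3 − (4)·row1  ⇒  L[3][1]=4, U row3=(0, 0, 7, 0)

U[2][3] = 9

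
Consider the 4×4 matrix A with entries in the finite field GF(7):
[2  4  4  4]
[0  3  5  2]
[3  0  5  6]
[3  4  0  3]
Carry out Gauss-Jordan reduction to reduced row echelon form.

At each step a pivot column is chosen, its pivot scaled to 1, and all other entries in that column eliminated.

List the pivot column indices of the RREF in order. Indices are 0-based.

pivot columns: 0, 1, 2, 3

step 1: normalize row 0 (÷2) = (1, 2, 2, 2)
  row 2: subtract 3×row0 = (0, 1, 6, 0)
  row 3: subtract 3×row0 = (0, 5, 1, 4)
step 2: normalize row 1 (÷3) = (0, 1, 4, 3)
  row 0: subtract 2×row1 = (1, 0, 1, 3)
  row 2: subtract 1×row1 = (0, 0, 2, 4)
  row 3: subtract 5×row1 = (0, 0, 2, 3)
step 3: normalize row 2 (÷2) = (0, 0, 1, 2)
  row 0: subtract 1×row2 = (1, 0, 0, 1)
  row 1: subtract 4×row2 = (0, 1, 0, 2)
  row 3: subtract 2×row2 = (0, 0, 0, 6)
step 4: normalize row 3 (÷6) = (0, 0, 0, 1)
  row 0: subtract 1×row3 = (1, 0, 0, 0)
  row 1: subtract 2×row3 = (0, 1, 0, 0)
  row 2: subtract 2×row3 = (0, 0, 1, 0)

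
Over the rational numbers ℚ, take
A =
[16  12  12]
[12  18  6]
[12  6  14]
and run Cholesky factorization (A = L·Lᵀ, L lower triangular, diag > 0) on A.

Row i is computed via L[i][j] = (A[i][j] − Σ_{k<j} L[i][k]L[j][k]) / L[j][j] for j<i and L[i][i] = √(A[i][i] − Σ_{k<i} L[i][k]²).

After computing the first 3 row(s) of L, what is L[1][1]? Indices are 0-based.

L[1][1] = 3

Step 1: L[0][0] = √(16) = 4.
  L[1][0] = (12) / L[0][0] = 3.
Step 2: L[1][1] = √(9) = 3.
  L[2][0] = (12) / L[0][0] = 3.
  L[2][1] = (-3) / L[1][1] = -1.
Step 3: L[2][2] = √(4) = 2.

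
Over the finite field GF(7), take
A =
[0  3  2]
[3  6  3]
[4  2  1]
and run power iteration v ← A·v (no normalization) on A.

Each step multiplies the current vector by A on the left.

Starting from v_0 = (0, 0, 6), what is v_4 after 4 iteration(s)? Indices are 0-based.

v_0 = (0, 0, 6).
v_1 = A·v_0 = (5, 4, 6).
v_2 = A·v_1 = (3, 1, 6).
v_3 = A·v_2 = (1, 5, 6).
v_4 = A·v_3 = (6, 2, 6).

v_4 = (6, 2, 6)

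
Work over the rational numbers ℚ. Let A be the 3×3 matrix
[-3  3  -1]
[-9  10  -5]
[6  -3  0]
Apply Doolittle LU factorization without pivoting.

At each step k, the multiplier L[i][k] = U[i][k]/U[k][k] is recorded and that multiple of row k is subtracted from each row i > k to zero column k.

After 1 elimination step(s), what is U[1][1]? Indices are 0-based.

Step 1: pivot at (0,0) is -3.
  row1 ← row1 − (3)·row0  ⇒  L[1][0]=3, U row1=(0, 1, -2)
  row2 ← row2 − (-2)·row0  ⇒  L[2][0]=-2, U row2=(0, 3, -2)

U[1][1] = 1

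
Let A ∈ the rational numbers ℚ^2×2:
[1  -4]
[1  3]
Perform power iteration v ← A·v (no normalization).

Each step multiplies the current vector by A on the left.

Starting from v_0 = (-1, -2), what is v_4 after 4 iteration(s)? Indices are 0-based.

v_0 = (-1, -2).
v_1 = A·v_0 = (7, -7).
v_2 = A·v_1 = (35, -14).
v_3 = A·v_2 = (91, -7).
v_4 = A·v_3 = (119, 70).

v_4 = (119, 70)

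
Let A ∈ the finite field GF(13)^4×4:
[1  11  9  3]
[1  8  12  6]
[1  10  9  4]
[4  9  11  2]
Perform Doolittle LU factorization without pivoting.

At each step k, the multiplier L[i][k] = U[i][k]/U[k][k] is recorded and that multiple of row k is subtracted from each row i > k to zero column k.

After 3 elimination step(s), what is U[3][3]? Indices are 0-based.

k=0: U[0][0]=1
  eliminate (1,0): mult=1, new row 1: (0, 10, 3, 3); set L[1][0]=1
  eliminate (2,0): mult=1, new row 2: (0, 12, 0, 1); set L[2][0]=1
  eliminate (3,0): mult=4, new row 3: (0, 4, 1, 3); set L[3][0]=4
k=1: U[1][1]=10
  eliminate (2,1): mult=9, new row 2: (0, 0, 12, 0); set L[2][1]=9
  eliminate (3,1): mult=3, new row 3: (0, 0, 5, 7); set L[3][1]=3
k=2: U[2][2]=12
  eliminate (3,2): mult=8, new row 3: (0, 0, 0, 7); set L[3][2]=8

U[3][3] = 7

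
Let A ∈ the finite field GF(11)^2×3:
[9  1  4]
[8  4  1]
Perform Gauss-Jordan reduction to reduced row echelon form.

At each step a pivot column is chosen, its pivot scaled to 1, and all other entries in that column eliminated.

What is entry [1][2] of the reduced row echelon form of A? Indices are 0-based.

M[1][2] = 9

[1] R0 /= 9  ⇒  (1, 5, 9)
     R1 -= 8·R0  ⇒  (0, 8, 6)
[2] R1 /= 8  ⇒  (0, 1, 9)
     R0 -= 5·R1  ⇒  (1, 0, 8)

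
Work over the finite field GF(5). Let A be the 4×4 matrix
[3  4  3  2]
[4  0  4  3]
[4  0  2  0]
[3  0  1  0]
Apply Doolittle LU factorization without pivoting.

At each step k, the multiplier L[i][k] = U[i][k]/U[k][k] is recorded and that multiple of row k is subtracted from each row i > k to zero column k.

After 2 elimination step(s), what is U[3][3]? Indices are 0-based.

k=0: U[0][0]=3
  eliminate (1,0): mult=3, new row 1: (0, 3, 0, 2); set L[1][0]=3
  eliminate (2,0): mult=3, new row 2: (0, 3, 3, 4); set L[2][0]=3
  eliminate (3,0): mult=1, new row 3: (0, 1, 3, 3); set L[3][0]=1
k=1: U[1][1]=3
  eliminate (2,1): mult=1, new row 2: (0, 0, 3, 2); set L[2][1]=1
  eliminate (3,1): mult=2, new row 3: (0, 0, 3, 4); set L[3][1]=2

U[3][3] = 4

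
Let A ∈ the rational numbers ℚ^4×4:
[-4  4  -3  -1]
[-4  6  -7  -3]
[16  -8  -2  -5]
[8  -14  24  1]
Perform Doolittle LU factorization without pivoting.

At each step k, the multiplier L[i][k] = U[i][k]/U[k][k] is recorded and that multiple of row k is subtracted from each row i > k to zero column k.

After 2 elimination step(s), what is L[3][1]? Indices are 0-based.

L[3][1] = -3

k=0: U[0][0]=-4
  eliminate (1,0): mult=1, new row 1: (0, 2, -4, -2); set L[1][0]=1
  eliminate (2,0): mult=-4, new row 2: (0, 8, -14, -9); set L[2][0]=-4
  eliminate (3,0): mult=-2, new row 3: (0, -6, 18, -1); set L[3][0]=-2
k=1: U[1][1]=2
  eliminate (2,1): mult=4, new row 2: (0, 0, 2, -1); set L[2][1]=4
  eliminate (3,1): mult=-3, new row 3: (0, 0, 6, -7); set L[3][1]=-3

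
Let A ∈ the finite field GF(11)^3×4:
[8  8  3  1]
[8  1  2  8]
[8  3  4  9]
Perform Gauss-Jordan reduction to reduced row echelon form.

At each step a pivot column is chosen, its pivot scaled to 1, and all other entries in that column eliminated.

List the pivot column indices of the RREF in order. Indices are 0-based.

pivot columns: 0, 1, 2

[1] R0 /= 8  ⇒  (1, 1, 10, 7)
     R1 -= 8·R0  ⇒  (0, 4, 10, 7)
     R2 -= 8·R0  ⇒  (0, 6, 1, 8)
[2] R1 /= 4  ⇒  (0, 1, 8, 10)
     R0 -= 1·R1  ⇒  (1, 0, 2, 8)
     R2 -= 6·R1  ⇒  (0, 0, 8, 3)
[3] R2 /= 8  ⇒  (0, 0, 1, 10)
     R0 -= 2·R2  ⇒  (1, 0, 0, 10)
     R1 -= 8·R2  ⇒  (0, 1, 0, 7)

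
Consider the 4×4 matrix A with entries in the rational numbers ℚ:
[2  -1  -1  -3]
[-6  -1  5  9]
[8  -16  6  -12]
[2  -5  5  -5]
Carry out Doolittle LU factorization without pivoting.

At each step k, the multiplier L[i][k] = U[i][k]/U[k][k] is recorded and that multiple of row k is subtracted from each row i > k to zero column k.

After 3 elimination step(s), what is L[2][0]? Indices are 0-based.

Step 1: pivot at (0,0) is 2.
  row1 ← row1 − (-3)·row0  ⇒  L[1][0]=-3, U row1=(0, -4, 2, 0)
  row2 ← row2 − (4)·row0  ⇒  L[2][0]=4, U row2=(0, -12, 10, 0)
  row3 ← row3 − (1)·row0  ⇒  L[3][0]=1, U row3=(0, -4, 6, -2)
Step 2: pivot at (1,1) is -4.
  row2 ← row2 − (3)·row1  ⇒  L[2][1]=3, U row2=(0, 0, 4, 0)
  row3 ← row3 − (1)·row1  ⇒  L[3][1]=1, U row3=(0, 0, 4, -2)
Step 3: pivot at (2,2) is 4.
  row3 ← row3 − (1)·row2  ⇒  L[3][2]=1, U row3=(0, 0, 0, -2)

L[2][0] = 4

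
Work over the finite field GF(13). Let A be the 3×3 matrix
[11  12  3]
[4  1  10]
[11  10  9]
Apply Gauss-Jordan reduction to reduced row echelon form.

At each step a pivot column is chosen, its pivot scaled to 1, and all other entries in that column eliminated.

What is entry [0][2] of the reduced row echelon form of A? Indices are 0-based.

[1] R0 /= 11  ⇒  (1, 7, 5)
     R1 -= 4·R0  ⇒  (0, 12, 3)
     R2 -= 11·R0  ⇒  (0, 11, 6)
[2] R1 /= 12  ⇒  (0, 1, 10)
     R0 -= 7·R1  ⇒  (1, 0, 0)
     R2 -= 11·R1  ⇒  (0, 0, 0)
column 2 empty below row 2

M[0][2] = 0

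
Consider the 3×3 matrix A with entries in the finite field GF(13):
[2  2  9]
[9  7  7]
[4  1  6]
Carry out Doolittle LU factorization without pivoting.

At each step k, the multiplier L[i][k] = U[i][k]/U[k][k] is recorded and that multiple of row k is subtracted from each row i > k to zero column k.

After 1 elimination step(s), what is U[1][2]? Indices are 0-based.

Step 1: pivot at (0,0) is 2.
  row1 ← row1 − (11)·row0  ⇒  L[1][0]=11, U row1=(0, 11, 12)
  row2 ← row2 − (2)·row0  ⇒  L[2][0]=2, U row2=(0, 10, 1)

U[1][2] = 12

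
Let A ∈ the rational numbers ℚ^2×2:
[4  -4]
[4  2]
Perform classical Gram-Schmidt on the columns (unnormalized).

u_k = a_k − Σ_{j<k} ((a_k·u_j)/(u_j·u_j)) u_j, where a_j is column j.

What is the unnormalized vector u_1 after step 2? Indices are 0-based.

Step 1: u_0 = a_0 = (4, 4).
Step 2: u_1 = a_1 − (-1/4)·u_0 = (-3, 3).

u_1 = (-3, 3)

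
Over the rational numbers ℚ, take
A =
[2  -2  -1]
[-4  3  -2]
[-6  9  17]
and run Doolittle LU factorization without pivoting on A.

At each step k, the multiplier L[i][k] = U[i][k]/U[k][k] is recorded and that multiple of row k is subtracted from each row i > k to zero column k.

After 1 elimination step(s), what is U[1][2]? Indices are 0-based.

U[1][2] = -4

Step 1: pivot at (0,0) is 2.
  row1 ← row1 − (-2)·row0  ⇒  L[1][0]=-2, U row1=(0, -1, -4)
  row2 ← row2 − (-3)·row0  ⇒  L[2][0]=-3, U row2=(0, 3, 14)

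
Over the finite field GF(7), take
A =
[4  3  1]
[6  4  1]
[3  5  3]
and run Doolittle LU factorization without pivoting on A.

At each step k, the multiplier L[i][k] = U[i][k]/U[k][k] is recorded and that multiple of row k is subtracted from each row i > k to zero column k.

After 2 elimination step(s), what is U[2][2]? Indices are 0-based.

U[2][2] = 3

Step 1: pivot at (0,0) is 4.
  row1 ← row1 − (5)·row0  ⇒  L[1][0]=5, U row1=(0, 3, 3)
  row2 ← row2 − (6)·row0  ⇒  L[2][0]=6, U row2=(0, 1, 4)
Step 2: pivot at (1,1) is 3.
  row2 ← row2 − (5)·row1  ⇒  L[2][1]=5, U row2=(0, 0, 3)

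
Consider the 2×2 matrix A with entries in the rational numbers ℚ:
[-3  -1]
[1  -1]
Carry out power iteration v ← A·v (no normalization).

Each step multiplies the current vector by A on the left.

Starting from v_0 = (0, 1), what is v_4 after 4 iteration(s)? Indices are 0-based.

v_4 = (32, -16)

v_0 = (0, 1).
v_1 = A·v_0 = (-1, -1).
v_2 = A·v_1 = (4, 0).
v_3 = A·v_2 = (-12, 4).
v_4 = A·v_3 = (32, -16).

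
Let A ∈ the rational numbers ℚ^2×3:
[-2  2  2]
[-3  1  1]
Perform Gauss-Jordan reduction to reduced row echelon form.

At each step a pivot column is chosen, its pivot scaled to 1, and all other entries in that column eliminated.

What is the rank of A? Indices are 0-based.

rank = 2

[1] R0 /= -2  ⇒  (1, -1, -1)
     R1 -= -3·R0  ⇒  (0, -2, -2)
[2] R1 /= -2  ⇒  (0, 1, 1)
     R0 -= -1·R1  ⇒  (1, 0, 0)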